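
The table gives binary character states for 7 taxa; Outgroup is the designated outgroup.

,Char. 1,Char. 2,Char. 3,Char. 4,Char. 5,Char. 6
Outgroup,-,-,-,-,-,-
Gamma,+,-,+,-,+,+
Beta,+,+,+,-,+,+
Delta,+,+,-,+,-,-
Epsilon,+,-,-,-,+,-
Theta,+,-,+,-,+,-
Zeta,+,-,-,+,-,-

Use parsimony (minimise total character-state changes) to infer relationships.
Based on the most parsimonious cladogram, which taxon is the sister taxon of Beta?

Gamma

The outgroup has state '-' for every character, so '+' is the derived state throughout.
Char. 1 (derived state '+') is shared by all ingroup taxa — unites the whole ingroup.
Char. 2 (state '+') occurs in Beta and Delta but conflicts with the nesting implied by the other characters — most parsimoniously interpreted as homoplasy.
Only Beta, Gamma, and Theta show the derived state '+' for Char. 3, supporting them as a clade.
Char. 4 (derived state '+') is shared by Delta and Zeta — a synapomorphy uniting that clade.
Char. 5: derived state '+' in Beta, Epsilon, Gamma, and Theta only — synapomorphy for {Beta, Epsilon, Gamma, Theta}.
Char. 6 (derived state '+') is shared by Beta and Gamma — a synapomorphy uniting that clade.
Most parsimonious ingroup topology: ((((Gamma,Beta),Theta),Epsilon),(Delta,Zeta)).
Beta and Gamma form a cherry on this tree, so they are sister taxa.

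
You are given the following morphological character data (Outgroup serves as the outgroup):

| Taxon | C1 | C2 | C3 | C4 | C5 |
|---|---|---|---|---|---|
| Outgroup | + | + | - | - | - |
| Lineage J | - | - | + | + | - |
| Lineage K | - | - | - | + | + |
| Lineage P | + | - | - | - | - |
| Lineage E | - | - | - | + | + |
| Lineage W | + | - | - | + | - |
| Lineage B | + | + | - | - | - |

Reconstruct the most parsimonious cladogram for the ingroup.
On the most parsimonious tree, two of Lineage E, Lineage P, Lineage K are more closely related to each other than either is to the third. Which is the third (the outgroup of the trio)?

Character polarity is set by the outgroup: the derived state is whichever differs from the outgroup's state, so for C1, C2 the derived state is '-', and for the remaining characters it is '+'.
C1: derived state '-' in Lineage E, Lineage J, and Lineage K only — synapomorphy for {Lineage E, Lineage J, Lineage K}.
Only Lineage E, Lineage J, Lineage K, Lineage P, and Lineage W show the derived state '-' for C2, supporting them as a clade.
C3 (derived state '+') is unique to Lineage J (autapomorphy; uninformative for grouping).
Only Lineage E, Lineage J, Lineage K, and Lineage W show the derived state '+' for C4, supporting them as a clade.
C5 (derived state '+') is shared by Lineage E and Lineage K — a synapomorphy uniting that clade.
Most parsimonious ingroup topology: ((((Lineage J,(Lineage K,Lineage E)),Lineage W),Lineage P),Lineage B).
Lineage K and Lineage E share a more recent common ancestor with each other than either does with Lineage P, so Lineage P is the least closely related of the three.

Lineage P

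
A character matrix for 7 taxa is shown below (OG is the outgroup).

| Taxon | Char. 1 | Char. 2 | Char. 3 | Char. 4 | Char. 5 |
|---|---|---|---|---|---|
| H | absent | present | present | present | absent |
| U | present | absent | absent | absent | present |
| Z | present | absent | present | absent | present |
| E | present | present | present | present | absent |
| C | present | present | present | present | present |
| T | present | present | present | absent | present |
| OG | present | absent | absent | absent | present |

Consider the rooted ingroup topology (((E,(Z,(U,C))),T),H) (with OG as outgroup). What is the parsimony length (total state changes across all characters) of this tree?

11

Map each character onto (((E,(Z,(U,C))),T),H) (rooted by OG) and count the minimum state changes it requires (Fitch parsimony):
Char. 1: 1; Char. 2: 3; Char. 3: 2; Char. 4: 3; Char. 5: 2.
Total tree length = 11.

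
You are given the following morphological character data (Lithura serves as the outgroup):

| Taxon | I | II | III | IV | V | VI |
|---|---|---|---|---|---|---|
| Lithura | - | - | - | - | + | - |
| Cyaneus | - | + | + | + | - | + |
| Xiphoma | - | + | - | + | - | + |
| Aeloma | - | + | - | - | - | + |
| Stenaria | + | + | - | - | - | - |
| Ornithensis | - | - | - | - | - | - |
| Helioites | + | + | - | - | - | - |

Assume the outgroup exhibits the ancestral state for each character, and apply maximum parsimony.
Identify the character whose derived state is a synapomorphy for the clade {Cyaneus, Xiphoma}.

IV

Character polarity is set by the outgroup: the derived state is whichever differs from the outgroup's state, so for V the derived state is '-', and for the remaining characters it is '+'.
Only Helioites and Stenaria show the derived state '+' for I, supporting them as a clade.
Only Aeloma, Cyaneus, Helioites, Stenaria, and Xiphoma show the derived state '+' for II, supporting them as a clade.
III: derived state '+' in Cyaneus only — an autapomorphy, so it tells us nothing about relationships among taxa.
IV: derived state '+' in Cyaneus and Xiphoma only — synapomorphy for {Cyaneus, Xiphoma}.
V (derived state '-') is shared by all ingroup taxa — unites the whole ingroup.
Only Aeloma, Cyaneus, and Xiphoma show the derived state '+' for VI, supporting them as a clade.
Most parsimonious ingroup topology: ((((Cyaneus,Xiphoma),Aeloma),(Stenaria,Helioites)),Ornithensis).
The clade {Cyaneus, Xiphoma} is supported by IV: its derived state '+' occurs in exactly those taxa and in no other taxon (including the outgroup).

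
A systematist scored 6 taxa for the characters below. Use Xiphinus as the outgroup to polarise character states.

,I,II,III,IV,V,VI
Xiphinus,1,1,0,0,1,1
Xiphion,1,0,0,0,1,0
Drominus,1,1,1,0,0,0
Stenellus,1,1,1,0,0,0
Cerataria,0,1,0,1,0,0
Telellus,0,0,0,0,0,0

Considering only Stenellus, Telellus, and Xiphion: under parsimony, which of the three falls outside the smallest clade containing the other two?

Xiphion

Character polarity is set by the outgroup: the derived state is whichever differs from the outgroup's state, so for I, II, V, VI the derived state is '0', and for the remaining characters it is '1'.
I: derived state '0' in Cerataria and Telellus only — synapomorphy for {Cerataria, Telellus}.
II groups Telellus and Xiphion, which is incompatible with the clades supported by the remaining characters; treating it as convergent (homoplasy) costs fewer steps than any alternative tree.
III (derived state '1') is shared by Drominus and Stenellus — a synapomorphy uniting that clade.
IV: derived state '1' in Cerataria only — an autapomorphy, so it tells us nothing about relationships among taxa.
Only Cerataria, Drominus, Stenellus, and Telellus show the derived state '0' for V, supporting them as a clade.
All ingroup taxa share the derived state '0' for VI; it defines the ingroup but does not resolve relationships within it.
Most parsimonious ingroup topology: (Xiphion,((Drominus,Stenellus),(Cerataria,Telellus))).
Stenellus and Telellus share a more recent common ancestor with each other than either does with Xiphion, so Xiphion is the least closely related of the three.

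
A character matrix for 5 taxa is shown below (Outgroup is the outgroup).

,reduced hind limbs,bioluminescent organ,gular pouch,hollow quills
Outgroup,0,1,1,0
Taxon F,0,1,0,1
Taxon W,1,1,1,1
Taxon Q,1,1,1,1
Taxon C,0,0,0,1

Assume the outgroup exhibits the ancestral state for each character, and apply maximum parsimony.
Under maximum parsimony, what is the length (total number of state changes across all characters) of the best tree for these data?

Character polarity is set by the outgroup: the derived state is whichever differs from the outgroup's state, so for bioluminescent organ, gular pouch the derived state is '0', and for the remaining characters it is '1'.
Only Taxon Q and Taxon W show the derived state '1' for reduced hind limbs, supporting them as a clade.
bioluminescent organ (derived state '0') is unique to Taxon C (autapomorphy; uninformative for grouping).
Only Taxon C and Taxon F show the derived state '0' for gular pouch, supporting them as a clade.
All ingroup taxa share the derived state '1' for hollow quills; it defines the ingroup but does not resolve relationships within it.
Most parsimonious ingroup topology: ((Taxon F,Taxon C),(Taxon W,Taxon Q)).
Changes per character on this tree: reduced hind limbs: 1; bioluminescent organ: 1; gular pouch: 1; hollow quills: 1.
Total = 4.

4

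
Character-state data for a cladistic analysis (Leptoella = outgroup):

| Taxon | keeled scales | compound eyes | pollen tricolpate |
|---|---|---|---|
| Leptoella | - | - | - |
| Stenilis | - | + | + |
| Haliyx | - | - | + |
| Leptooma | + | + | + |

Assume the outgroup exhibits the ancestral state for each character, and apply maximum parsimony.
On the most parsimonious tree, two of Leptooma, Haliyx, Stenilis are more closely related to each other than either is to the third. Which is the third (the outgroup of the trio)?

The outgroup has state '-' for every character, so '+' is the derived state throughout.
keeled scales (derived state '+') is unique to Leptooma (autapomorphy; uninformative for grouping).
compound eyes: derived state '+' in Leptooma and Stenilis only — synapomorphy for {Leptooma, Stenilis}.
All ingroup taxa share the derived state '+' for pollen tricolpate; it defines the ingroup but does not resolve relationships within it.
Most parsimonious ingroup topology: ((Stenilis,Leptooma),Haliyx).
Leptooma and Stenilis share a more recent common ancestor with each other than either does with Haliyx, so Haliyx is the least closely related of the three.

Haliyx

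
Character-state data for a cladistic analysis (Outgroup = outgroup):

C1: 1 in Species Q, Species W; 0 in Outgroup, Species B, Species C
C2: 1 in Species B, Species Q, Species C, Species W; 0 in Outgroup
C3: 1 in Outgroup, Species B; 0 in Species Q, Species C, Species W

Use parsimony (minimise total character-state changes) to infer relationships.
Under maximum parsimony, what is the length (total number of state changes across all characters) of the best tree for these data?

3

Character polarity is set by the outgroup: the derived state is whichever differs from the outgroup's state, so for C3 the derived state is '0', and for the remaining characters it is '1'.
C1: derived state '1' in Species Q and Species W only — synapomorphy for {Species Q, Species W}.
All ingroup taxa share the derived state '1' for C2; it defines the ingroup but does not resolve relationships within it.
C3: derived state '0' in Species C, Species Q, and Species W only — synapomorphy for {Species C, Species Q, Species W}.
Most parsimonious ingroup topology: (Species B,((Species Q,Species W),Species C)).
Changes per character on this tree: C1: 1; C2: 1; C3: 1.
Total = 3.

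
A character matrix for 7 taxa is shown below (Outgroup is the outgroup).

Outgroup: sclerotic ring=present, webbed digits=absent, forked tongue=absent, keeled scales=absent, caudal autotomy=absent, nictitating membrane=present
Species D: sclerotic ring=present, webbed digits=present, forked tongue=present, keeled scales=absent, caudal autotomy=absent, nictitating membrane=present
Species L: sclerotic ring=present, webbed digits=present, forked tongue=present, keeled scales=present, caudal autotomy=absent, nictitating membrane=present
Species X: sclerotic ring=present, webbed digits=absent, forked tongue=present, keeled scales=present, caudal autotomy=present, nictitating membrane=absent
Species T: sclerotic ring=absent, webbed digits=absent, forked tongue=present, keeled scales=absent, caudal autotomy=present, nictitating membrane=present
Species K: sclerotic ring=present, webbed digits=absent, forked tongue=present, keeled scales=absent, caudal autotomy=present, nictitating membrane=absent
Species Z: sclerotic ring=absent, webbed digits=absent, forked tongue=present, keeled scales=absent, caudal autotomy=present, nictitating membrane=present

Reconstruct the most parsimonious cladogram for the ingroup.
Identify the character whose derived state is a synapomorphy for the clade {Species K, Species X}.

nictitating membrane

Character polarity is set by the outgroup: the derived state is whichever differs from the outgroup's state, so for sclerotic ring, nictitating membrane the derived state is 'absent', and for the remaining characters it is 'present'.
sclerotic ring (derived state 'absent') is shared by Species T and Species Z — a synapomorphy uniting that clade.
Only Species D and Species L show the derived state 'present' for webbed digits, supporting them as a clade.
All ingroup taxa share the derived state 'present' for forked tongue; it defines the ingroup but does not resolve relationships within it.
keeled scales (state 'present') occurs in Species L and Species X but conflicts with the nesting implied by the other characters — most parsimoniously interpreted as homoplasy.
caudal autotomy (derived state 'present') is shared by Species K, Species T, Species X, and Species Z — a synapomorphy uniting that clade.
Only Species K and Species X show the derived state 'absent' for nictitating membrane, supporting them as a clade.
Most parsimonious ingroup topology: ((Species D,Species L),((Species X,Species K),(Species T,Species Z))).
The clade {Species K, Species X} is supported by nictitating membrane: its derived state 'absent' occurs in exactly those taxa and in no other taxon (including the outgroup).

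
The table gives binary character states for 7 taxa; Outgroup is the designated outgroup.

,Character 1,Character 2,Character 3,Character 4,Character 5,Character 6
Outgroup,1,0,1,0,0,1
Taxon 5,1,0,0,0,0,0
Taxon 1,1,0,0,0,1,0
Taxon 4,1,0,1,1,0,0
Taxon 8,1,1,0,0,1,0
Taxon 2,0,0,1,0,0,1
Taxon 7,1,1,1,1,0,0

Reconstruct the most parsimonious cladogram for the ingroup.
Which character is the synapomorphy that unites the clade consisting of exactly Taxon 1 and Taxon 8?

Character 5

Character polarity is set by the outgroup: the derived state is whichever differs from the outgroup's state, so for Character 1, Character 3, Character 6 the derived state is '0', and for the remaining characters it is '1'.
Character 1: derived state '0' in Taxon 2 only — an autapomorphy, so it tells us nothing about relationships among taxa.
Character 2 (state '1') occurs in Taxon 7 and Taxon 8 but conflicts with the nesting implied by the other characters — most parsimoniously interpreted as homoplasy.
Only Taxon 1, Taxon 5, and Taxon 8 show the derived state '0' for Character 3, supporting them as a clade.
Character 4 (derived state '1') is shared by Taxon 4 and Taxon 7 — a synapomorphy uniting that clade.
Only Taxon 1 and Taxon 8 show the derived state '1' for Character 5, supporting them as a clade.
Character 6: derived state '0' in Taxon 1, Taxon 4, Taxon 5, Taxon 7, and Taxon 8 only — synapomorphy for {Taxon 1, Taxon 4, Taxon 5, Taxon 7, Taxon 8}.
Most parsimonious ingroup topology: (((Taxon 5,(Taxon 1,Taxon 8)),(Taxon 4,Taxon 7)),Taxon 2).
The clade {Taxon 1, Taxon 8} is supported by Character 5: its derived state '1' occurs in exactly those taxa and in no other taxon (including the outgroup).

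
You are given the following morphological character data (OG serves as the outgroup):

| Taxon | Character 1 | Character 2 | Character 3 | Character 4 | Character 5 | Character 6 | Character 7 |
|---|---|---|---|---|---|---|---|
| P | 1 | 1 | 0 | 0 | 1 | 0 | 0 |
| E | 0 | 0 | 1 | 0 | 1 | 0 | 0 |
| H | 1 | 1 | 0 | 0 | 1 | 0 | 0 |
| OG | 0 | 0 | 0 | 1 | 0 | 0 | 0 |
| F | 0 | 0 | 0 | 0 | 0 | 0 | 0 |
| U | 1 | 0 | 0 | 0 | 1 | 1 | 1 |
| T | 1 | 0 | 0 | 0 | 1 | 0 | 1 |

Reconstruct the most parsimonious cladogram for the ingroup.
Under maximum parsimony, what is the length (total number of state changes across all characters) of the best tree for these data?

7

Character polarity is set by the outgroup: the derived state is whichever differs from the outgroup's state, so for Character 4 the derived state is '0', and for the remaining characters it is '1'.
Only H, P, T, and U show the derived state '1' for Character 1, supporting them as a clade.
Only H and P show the derived state '1' for Character 2, supporting them as a clade.
Character 3 (derived state '1') is unique to E (autapomorphy; uninformative for grouping).
All ingroup taxa share the derived state '0' for Character 4; it defines the ingroup but does not resolve relationships within it.
Character 5: derived state '1' in E, H, P, T, and U only — synapomorphy for {E, H, P, T, U}.
Character 6: derived state '1' in U only — an autapomorphy, so it tells us nothing about relationships among taxa.
Character 7 (derived state '1') is shared by T and U — a synapomorphy uniting that clade.
Most parsimonious ingroup topology: ((((P,H),(U,T)),E),F).
Changes per character on this tree: Character 1: 1; Character 2: 1; Character 3: 1; Character 4: 1; Character 5: 1; Character 6: 1; Character 7: 1.
Total = 7.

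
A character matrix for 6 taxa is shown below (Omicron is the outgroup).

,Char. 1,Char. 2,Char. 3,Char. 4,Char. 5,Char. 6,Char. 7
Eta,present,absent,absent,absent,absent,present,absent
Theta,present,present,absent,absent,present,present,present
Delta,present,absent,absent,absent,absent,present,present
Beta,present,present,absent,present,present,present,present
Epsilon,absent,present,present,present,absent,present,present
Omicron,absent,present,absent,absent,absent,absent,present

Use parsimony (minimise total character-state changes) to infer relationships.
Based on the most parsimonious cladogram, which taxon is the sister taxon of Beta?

Theta

Character polarity is set by the outgroup: the derived state is whichever differs from the outgroup's state, so for Char. 2, Char. 7 the derived state is 'absent', and for the remaining characters it is 'present'.
Char. 1: derived state 'present' in Beta, Delta, Eta, and Theta only — synapomorphy for {Beta, Delta, Eta, Theta}.
Char. 2 (derived state 'absent') is shared by Delta and Eta — a synapomorphy uniting that clade.
Char. 3 (derived state 'present') is unique to Epsilon (autapomorphy; uninformative for grouping).
Char. 4 groups Beta and Epsilon, which is incompatible with the clades supported by the remaining characters; treating it as convergent (homoplasy) costs fewer steps than any alternative tree.
Char. 5 (derived state 'present') is shared by Beta and Theta — a synapomorphy uniting that clade.
All ingroup taxa share the derived state 'present' for Char. 6; it defines the ingroup but does not resolve relationships within it.
Char. 7 (derived state 'absent') is unique to Eta (autapomorphy; uninformative for grouping).
Most parsimonious ingroup topology: (((Delta,Eta),(Theta,Beta)),Epsilon).
Beta and Theta form a cherry on this tree, so they are sister taxa.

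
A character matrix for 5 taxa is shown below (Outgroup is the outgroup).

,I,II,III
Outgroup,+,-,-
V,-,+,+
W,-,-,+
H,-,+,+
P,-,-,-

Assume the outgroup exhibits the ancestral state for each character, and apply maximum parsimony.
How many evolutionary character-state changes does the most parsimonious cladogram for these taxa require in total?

3

Character polarity is set by the outgroup: the derived state is whichever differs from the outgroup's state, so for I the derived state is '-', and for the remaining characters it is '+'.
All ingroup taxa share the derived state '-' for I; it defines the ingroup but does not resolve relationships within it.
II (derived state '+') is shared by H and V — a synapomorphy uniting that clade.
Only H, V, and W show the derived state '+' for III, supporting them as a clade.
Most parsimonious ingroup topology: (((V,H),W),P).
Changes per character on this tree: I: 1; II: 1; III: 1.
Total = 3.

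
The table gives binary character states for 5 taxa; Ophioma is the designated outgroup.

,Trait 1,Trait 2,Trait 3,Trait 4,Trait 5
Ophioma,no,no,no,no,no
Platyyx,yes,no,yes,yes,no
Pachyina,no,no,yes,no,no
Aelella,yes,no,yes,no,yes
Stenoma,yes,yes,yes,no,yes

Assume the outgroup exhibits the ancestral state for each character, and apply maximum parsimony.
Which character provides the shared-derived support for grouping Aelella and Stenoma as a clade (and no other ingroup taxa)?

The outgroup has state 'no' for every character, so 'yes' is the derived state throughout.
Trait 1: derived state 'yes' in Aelella, Platyyx, and Stenoma only — synapomorphy for {Aelella, Platyyx, Stenoma}.
Trait 2: derived state 'yes' in Stenoma only — an autapomorphy, so it tells us nothing about relationships among taxa.
Trait 3 (derived state 'yes') is shared by all ingroup taxa — unites the whole ingroup.
Trait 4 (derived state 'yes') is unique to Platyyx (autapomorphy; uninformative for grouping).
Trait 5: derived state 'yes' in Aelella and Stenoma only — synapomorphy for {Aelella, Stenoma}.
Most parsimonious ingroup topology: ((Platyyx,(Aelella,Stenoma)),Pachyina).
The clade {Aelella, Stenoma} is supported by Trait 5: its derived state 'yes' occurs in exactly those taxa and in no other taxon (including the outgroup).

Trait 5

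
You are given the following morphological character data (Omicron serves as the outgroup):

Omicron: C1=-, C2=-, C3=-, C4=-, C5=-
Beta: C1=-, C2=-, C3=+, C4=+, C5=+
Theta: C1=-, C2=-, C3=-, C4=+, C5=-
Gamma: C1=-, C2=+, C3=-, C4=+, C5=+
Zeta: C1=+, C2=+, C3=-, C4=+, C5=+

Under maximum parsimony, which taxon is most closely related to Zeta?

The outgroup has state '-' for every character, so '+' is the derived state throughout.
C1 (derived state '+') is unique to Zeta (autapomorphy; uninformative for grouping).
C2: derived state '+' in Gamma and Zeta only — synapomorphy for {Gamma, Zeta}.
C3: derived state '+' in Beta only — an autapomorphy, so it tells us nothing about relationships among taxa.
C4 (derived state '+') is shared by all ingroup taxa — unites the whole ingroup.
C5: derived state '+' in Beta, Gamma, and Zeta only — synapomorphy for {Beta, Gamma, Zeta}.
Most parsimonious ingroup topology: ((Beta,(Gamma,Zeta)),Theta).
Zeta and Gamma form a cherry on this tree, so they are sister taxa.

Gamma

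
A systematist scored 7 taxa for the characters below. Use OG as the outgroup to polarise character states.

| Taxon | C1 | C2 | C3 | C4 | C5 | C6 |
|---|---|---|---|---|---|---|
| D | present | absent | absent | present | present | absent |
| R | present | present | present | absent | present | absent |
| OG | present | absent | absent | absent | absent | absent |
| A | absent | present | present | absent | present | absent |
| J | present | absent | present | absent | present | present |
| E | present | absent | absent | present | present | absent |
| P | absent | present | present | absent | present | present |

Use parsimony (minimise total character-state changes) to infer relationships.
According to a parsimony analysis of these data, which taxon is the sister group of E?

Character polarity is set by the outgroup: the derived state is whichever differs from the outgroup's state, so for C1 the derived state is 'absent', and for the remaining characters it is 'present'.
C1 (derived state 'absent') is shared by A and P — a synapomorphy uniting that clade.
C2: derived state 'present' in A, P, and R only — synapomorphy for {A, P, R}.
C3: derived state 'present' in A, J, P, and R only — synapomorphy for {A, J, P, R}.
C4: derived state 'present' in D and E only — synapomorphy for {D, E}.
C5 (derived state 'present') is shared by all ingroup taxa — unites the whole ingroup.
C6 groups J and P, which is incompatible with the clades supported by the remaining characters; treating it as convergent (homoplasy) costs fewer steps than any alternative tree.
Most parsimonious ingroup topology: ((((P,A),R),J),(D,E)).
E and D form a cherry on this tree, so they are sister taxa.

D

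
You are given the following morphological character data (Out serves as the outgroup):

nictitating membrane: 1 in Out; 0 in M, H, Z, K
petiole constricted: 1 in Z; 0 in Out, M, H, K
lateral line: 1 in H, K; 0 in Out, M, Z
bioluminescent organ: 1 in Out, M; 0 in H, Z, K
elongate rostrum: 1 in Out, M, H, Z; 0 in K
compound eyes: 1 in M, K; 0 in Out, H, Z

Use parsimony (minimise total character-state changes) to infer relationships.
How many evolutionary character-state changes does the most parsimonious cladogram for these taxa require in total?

7

Character polarity is set by the outgroup: the derived state is whichever differs from the outgroup's state, so for nictitating membrane, bioluminescent organ, elongate rostrum the derived state is '0', and for the remaining characters it is '1'.
nictitating membrane (derived state '0') is shared by all ingroup taxa — unites the whole ingroup.
petiole constricted: derived state '1' in Z only — an autapomorphy, so it tells us nothing about relationships among taxa.
lateral line (derived state '1') is shared by H and K — a synapomorphy uniting that clade.
Only H, K, and Z show the derived state '0' for bioluminescent organ, supporting them as a clade.
elongate rostrum: derived state '0' in K only — an autapomorphy, so it tells us nothing about relationships among taxa.
compound eyes groups K and M, which is incompatible with the clades supported by the remaining characters; treating it as convergent (homoplasy) costs fewer steps than any alternative tree.
Most parsimonious ingroup topology: (M,((H,K),Z)).
Changes per character on this tree: nictitating membrane: 1; petiole constricted: 1; lateral line: 1; bioluminescent organ: 1; elongate rostrum: 1; compound eyes: 2.
Total = 7.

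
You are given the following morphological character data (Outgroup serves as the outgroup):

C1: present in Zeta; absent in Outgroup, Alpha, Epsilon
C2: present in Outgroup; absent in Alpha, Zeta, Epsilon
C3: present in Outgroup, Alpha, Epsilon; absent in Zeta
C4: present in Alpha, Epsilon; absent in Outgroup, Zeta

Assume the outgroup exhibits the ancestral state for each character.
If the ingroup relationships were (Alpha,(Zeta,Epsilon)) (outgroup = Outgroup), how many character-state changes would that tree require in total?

Map each character onto (Alpha,(Zeta,Epsilon)) (rooted by Outgroup) and count the minimum state changes it requires (Fitch parsimony):
C1: 1; C2: 1; C3: 1; C4: 2.
Total tree length = 5.

5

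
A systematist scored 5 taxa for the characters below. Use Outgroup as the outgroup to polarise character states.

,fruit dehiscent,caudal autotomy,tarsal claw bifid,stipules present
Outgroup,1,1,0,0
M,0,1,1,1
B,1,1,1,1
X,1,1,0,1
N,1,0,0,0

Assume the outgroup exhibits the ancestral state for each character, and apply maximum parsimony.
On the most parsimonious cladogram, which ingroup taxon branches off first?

N

Character polarity is set by the outgroup: the derived state is whichever differs from the outgroup's state, so for fruit dehiscent, caudal autotomy the derived state is '0', and for the remaining characters it is '1'.
fruit dehiscent: derived state '0' in M only — an autapomorphy, so it tells us nothing about relationships among taxa.
caudal autotomy: derived state '0' in N only — an autapomorphy, so it tells us nothing about relationships among taxa.
tarsal claw bifid: derived state '1' in B and M only — synapomorphy for {B, M}.
stipules present (derived state '1') is shared by B, M, and X — a synapomorphy uniting that clade.
Most parsimonious ingroup topology: (((M,B),X),N).
N is sister to the clade containing all other ingroup taxa, so it is the earliest-diverging (most basal) ingroup lineage.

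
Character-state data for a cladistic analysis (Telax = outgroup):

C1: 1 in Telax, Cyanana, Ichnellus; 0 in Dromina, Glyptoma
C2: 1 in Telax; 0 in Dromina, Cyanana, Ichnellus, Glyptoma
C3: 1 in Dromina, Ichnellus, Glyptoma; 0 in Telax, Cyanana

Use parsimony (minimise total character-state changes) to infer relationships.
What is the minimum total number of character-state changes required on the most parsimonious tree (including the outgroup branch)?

3

Character polarity is set by the outgroup: the derived state is whichever differs from the outgroup's state, so for C1, C2 the derived state is '0', and for the remaining characters it is '1'.
Only Dromina and Glyptoma show the derived state '0' for C1, supporting them as a clade.
All ingroup taxa share the derived state '0' for C2; it defines the ingroup but does not resolve relationships within it.
Only Dromina, Glyptoma, and Ichnellus show the derived state '1' for C3, supporting them as a clade.
Most parsimonious ingroup topology: (((Dromina,Glyptoma),Ichnellus),Cyanana).
Changes per character on this tree: C1: 1; C2: 1; C3: 1.
Total = 3.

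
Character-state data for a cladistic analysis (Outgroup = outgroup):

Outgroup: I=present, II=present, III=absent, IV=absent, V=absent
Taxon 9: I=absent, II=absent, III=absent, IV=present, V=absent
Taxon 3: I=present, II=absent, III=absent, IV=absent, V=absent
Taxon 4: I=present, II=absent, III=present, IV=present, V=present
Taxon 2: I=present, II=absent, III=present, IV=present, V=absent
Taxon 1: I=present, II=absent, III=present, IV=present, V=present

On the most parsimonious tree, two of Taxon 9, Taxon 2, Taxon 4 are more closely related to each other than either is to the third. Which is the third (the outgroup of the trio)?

Character polarity is set by the outgroup: the derived state is whichever differs from the outgroup's state, so for I, II the derived state is 'absent', and for the remaining characters it is 'present'.
I (derived state 'absent') is unique to Taxon 9 (autapomorphy; uninformative for grouping).
All ingroup taxa share the derived state 'absent' for II; it defines the ingroup but does not resolve relationships within it.
Only Taxon 1, Taxon 2, and Taxon 4 show the derived state 'present' for III, supporting them as a clade.
IV (derived state 'present') is shared by Taxon 1, Taxon 2, Taxon 4, and Taxon 9 — a synapomorphy uniting that clade.
Only Taxon 1 and Taxon 4 show the derived state 'present' for V, supporting them as a clade.
Most parsimonious ingroup topology: ((Taxon 9,((Taxon 4,Taxon 1),Taxon 2)),Taxon 3).
Taxon 4 and Taxon 2 share a more recent common ancestor with each other than either does with Taxon 9, so Taxon 9 is the least closely related of the three.

Taxon 9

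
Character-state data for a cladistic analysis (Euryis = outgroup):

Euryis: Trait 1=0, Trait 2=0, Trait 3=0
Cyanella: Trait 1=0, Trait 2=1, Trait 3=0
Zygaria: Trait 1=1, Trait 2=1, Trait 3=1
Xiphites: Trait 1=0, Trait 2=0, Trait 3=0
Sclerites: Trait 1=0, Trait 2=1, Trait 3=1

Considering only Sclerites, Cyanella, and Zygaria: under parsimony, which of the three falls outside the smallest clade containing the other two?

The outgroup has state '0' for every character, so '1' is the derived state throughout.
Trait 1: derived state '1' in Zygaria only — an autapomorphy, so it tells us nothing about relationships among taxa.
Trait 2: derived state '1' in Cyanella, Sclerites, and Zygaria only — synapomorphy for {Cyanella, Sclerites, Zygaria}.
Only Sclerites and Zygaria show the derived state '1' for Trait 3, supporting them as a clade.
Most parsimonious ingroup topology: ((Cyanella,(Zygaria,Sclerites)),Xiphites).
Zygaria and Sclerites share a more recent common ancestor with each other than either does with Cyanella, so Cyanella is the least closely related of the three.

Cyanella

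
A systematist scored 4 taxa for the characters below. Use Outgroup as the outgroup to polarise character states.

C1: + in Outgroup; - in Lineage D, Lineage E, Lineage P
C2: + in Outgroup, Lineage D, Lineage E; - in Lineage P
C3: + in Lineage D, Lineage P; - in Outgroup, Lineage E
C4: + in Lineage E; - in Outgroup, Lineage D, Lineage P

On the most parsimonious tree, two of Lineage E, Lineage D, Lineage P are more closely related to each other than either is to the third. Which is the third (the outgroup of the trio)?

Character polarity is set by the outgroup: the derived state is whichever differs from the outgroup's state, so for C1, C2 the derived state is '-', and for the remaining characters it is '+'.
C1 (derived state '-') is shared by all ingroup taxa — unites the whole ingroup.
C2 (derived state '-') is unique to Lineage P (autapomorphy; uninformative for grouping).
C3: derived state '+' in Lineage D and Lineage P only — synapomorphy for {Lineage D, Lineage P}.
C4: derived state '+' in Lineage E only — an autapomorphy, so it tells us nothing about relationships among taxa.
Most parsimonious ingroup topology: ((Lineage D,Lineage P),Lineage E).
Lineage D and Lineage P share a more recent common ancestor with each other than either does with Lineage E, so Lineage E is the least closely related of the three.

Lineage E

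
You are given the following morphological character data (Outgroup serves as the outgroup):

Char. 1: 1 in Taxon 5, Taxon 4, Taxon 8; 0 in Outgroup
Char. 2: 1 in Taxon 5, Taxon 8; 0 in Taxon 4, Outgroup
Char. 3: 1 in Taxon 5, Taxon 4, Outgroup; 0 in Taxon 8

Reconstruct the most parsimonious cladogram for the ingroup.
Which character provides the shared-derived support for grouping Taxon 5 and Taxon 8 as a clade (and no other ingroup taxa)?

Character polarity is set by the outgroup: the derived state is whichever differs from the outgroup's state, so for Char. 3 the derived state is '0', and for the remaining characters it is '1'.
Char. 1 (derived state '1') is shared by all ingroup taxa — unites the whole ingroup.
Char. 2: derived state '1' in Taxon 5 and Taxon 8 only — synapomorphy for {Taxon 5, Taxon 8}.
Char. 3: derived state '0' in Taxon 8 only — an autapomorphy, so it tells us nothing about relationships among taxa.
Most parsimonious ingroup topology: (Taxon 4,(Taxon 8,Taxon 5)).
The clade {Taxon 5, Taxon 8} is supported by Char. 2: its derived state '1' occurs in exactly those taxa and in no other taxon (including the outgroup).

Char. 2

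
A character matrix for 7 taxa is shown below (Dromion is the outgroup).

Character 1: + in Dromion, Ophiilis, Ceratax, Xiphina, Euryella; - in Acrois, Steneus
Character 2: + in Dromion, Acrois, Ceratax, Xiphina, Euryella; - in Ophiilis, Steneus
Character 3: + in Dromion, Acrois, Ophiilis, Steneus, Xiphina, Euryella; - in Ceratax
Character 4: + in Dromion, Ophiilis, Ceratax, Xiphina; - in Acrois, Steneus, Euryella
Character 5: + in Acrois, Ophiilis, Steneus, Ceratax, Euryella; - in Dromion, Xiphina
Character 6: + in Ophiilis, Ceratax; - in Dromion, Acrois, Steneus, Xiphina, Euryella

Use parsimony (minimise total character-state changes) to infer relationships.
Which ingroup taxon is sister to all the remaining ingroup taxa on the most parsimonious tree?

Character polarity is set by the outgroup: the derived state is whichever differs from the outgroup's state, so for Character 1, Character 2, Character 3, Character 4 the derived state is '-', and for the remaining characters it is '+'.
Character 1: derived state '-' in Acrois and Steneus only — synapomorphy for {Acrois, Steneus}.
Character 2 groups Ophiilis and Steneus, which is incompatible with the clades supported by the remaining characters; treating it as convergent (homoplasy) costs fewer steps than any alternative tree.
Character 3 (derived state '-') is unique to Ceratax (autapomorphy; uninformative for grouping).
Character 4 (derived state '-') is shared by Acrois, Euryella, and Steneus — a synapomorphy uniting that clade.
Only Acrois, Ceratax, Euryella, Ophiilis, and Steneus show the derived state '+' for Character 5, supporting them as a clade.
Character 6: derived state '+' in Ceratax and Ophiilis only — synapomorphy for {Ceratax, Ophiilis}.
Most parsimonious ingroup topology: ((((Acrois,Steneus),Euryella),(Ophiilis,Ceratax)),Xiphina).
Xiphina is sister to the clade containing all other ingroup taxa, so it is the earliest-diverging (most basal) ingroup lineage.

Xiphina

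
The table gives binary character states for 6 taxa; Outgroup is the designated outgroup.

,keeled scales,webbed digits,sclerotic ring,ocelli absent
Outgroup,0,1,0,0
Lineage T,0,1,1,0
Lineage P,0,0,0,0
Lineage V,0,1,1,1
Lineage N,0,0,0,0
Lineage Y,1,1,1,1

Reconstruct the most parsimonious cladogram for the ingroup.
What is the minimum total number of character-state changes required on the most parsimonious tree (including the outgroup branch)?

4

Character polarity is set by the outgroup: the derived state is whichever differs from the outgroup's state, so for webbed digits the derived state is '0', and for the remaining characters it is '1'.
keeled scales: derived state '1' in Lineage Y only — an autapomorphy, so it tells us nothing about relationships among taxa.
Only Lineage N and Lineage P show the derived state '0' for webbed digits, supporting them as a clade.
sclerotic ring (derived state '1') is shared by Lineage T, Lineage V, and Lineage Y — a synapomorphy uniting that clade.
ocelli absent (derived state '1') is shared by Lineage V and Lineage Y — a synapomorphy uniting that clade.
Most parsimonious ingroup topology: ((Lineage T,(Lineage V,Lineage Y)),(Lineage P,Lineage N)).
Changes per character on this tree: keeled scales: 1; webbed digits: 1; sclerotic ring: 1; ocelli absent: 1.
Total = 4.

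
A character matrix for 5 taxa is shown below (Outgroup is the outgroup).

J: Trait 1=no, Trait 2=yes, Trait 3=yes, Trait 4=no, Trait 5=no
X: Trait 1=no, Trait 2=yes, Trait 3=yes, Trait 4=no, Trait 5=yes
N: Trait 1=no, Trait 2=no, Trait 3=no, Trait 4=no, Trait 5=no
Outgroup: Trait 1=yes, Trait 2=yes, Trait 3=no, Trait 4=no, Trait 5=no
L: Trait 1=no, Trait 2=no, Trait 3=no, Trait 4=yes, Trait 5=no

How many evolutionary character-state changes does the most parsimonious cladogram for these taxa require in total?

5

Character polarity is set by the outgroup: the derived state is whichever differs from the outgroup's state, so for Trait 1, Trait 2 the derived state is 'no', and for the remaining characters it is 'yes'.
Trait 1 (derived state 'no') is shared by all ingroup taxa — unites the whole ingroup.
Only L and N show the derived state 'no' for Trait 2, supporting them as a clade.
Trait 3 (derived state 'yes') is shared by J and X — a synapomorphy uniting that clade.
Trait 4 (derived state 'yes') is unique to L (autapomorphy; uninformative for grouping).
Trait 5: derived state 'yes' in X only — an autapomorphy, so it tells us nothing about relationships among taxa.
Most parsimonious ingroup topology: ((L,N),(X,J)).
Changes per character on this tree: Trait 1: 1; Trait 2: 1; Trait 3: 1; Trait 4: 1; Trait 5: 1.
Total = 5.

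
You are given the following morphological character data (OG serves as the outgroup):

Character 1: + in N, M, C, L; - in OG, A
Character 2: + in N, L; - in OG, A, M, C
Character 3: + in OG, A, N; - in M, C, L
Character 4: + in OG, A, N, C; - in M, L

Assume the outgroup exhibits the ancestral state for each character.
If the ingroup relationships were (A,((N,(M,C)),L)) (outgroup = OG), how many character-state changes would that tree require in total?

Map each character onto (A,((N,(M,C)),L)) (rooted by OG) and count the minimum state changes it requires (Fitch parsimony):
Character 1: 1; Character 2: 2; Character 3: 2; Character 4: 2.
Total tree length = 7.

7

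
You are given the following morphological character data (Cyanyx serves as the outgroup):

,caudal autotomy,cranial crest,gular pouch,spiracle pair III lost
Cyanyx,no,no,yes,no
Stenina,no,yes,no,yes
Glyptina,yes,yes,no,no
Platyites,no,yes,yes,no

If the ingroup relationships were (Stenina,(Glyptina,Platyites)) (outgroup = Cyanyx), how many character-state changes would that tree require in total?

Map each character onto (Stenina,(Glyptina,Platyites)) (rooted by Cyanyx) and count the minimum state changes it requires (Fitch parsimony):
caudal autotomy: 1; cranial crest: 1; gular pouch: 2; spiracle pair III lost: 1.
Total tree length = 5.

5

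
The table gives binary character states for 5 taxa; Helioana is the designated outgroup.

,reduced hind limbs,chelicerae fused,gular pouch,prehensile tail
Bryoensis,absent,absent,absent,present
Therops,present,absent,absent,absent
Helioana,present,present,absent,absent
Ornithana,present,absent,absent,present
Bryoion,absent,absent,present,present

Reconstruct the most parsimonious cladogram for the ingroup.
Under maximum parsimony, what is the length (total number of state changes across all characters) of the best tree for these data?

4

Character polarity is set by the outgroup: the derived state is whichever differs from the outgroup's state, so for reduced hind limbs, chelicerae fused the derived state is 'absent', and for the remaining characters it is 'present'.
reduced hind limbs (derived state 'absent') is shared by Bryoensis and Bryoion — a synapomorphy uniting that clade.
All ingroup taxa share the derived state 'absent' for chelicerae fused; it defines the ingroup but does not resolve relationships within it.
gular pouch (derived state 'present') is unique to Bryoion (autapomorphy; uninformative for grouping).
prehensile tail: derived state 'present' in Bryoensis, Bryoion, and Ornithana only — synapomorphy for {Bryoensis, Bryoion, Ornithana}.
Most parsimonious ingroup topology: (((Bryoion,Bryoensis),Ornithana),Therops).
Changes per character on this tree: reduced hind limbs: 1; chelicerae fused: 1; gular pouch: 1; prehensile tail: 1.
Total = 4.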